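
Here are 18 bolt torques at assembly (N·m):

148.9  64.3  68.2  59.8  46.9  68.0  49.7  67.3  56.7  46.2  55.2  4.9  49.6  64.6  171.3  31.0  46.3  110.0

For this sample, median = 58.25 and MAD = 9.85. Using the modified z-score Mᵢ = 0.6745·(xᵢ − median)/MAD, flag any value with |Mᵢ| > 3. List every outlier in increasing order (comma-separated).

|Mᵢ| > 3 ⇔ |xᵢ − 58.25| > 3·9.85/0.6745 = 43.81.
So outliers lie outside [14.44, 102.06].
4.9: M = -3.65 → outlier.
110.0: M = 3.54 → outlier.
148.9: M = 6.21 → outlier.
171.3: M = 7.74 → outlier.

4.9, 110.0, 148.9, 171.3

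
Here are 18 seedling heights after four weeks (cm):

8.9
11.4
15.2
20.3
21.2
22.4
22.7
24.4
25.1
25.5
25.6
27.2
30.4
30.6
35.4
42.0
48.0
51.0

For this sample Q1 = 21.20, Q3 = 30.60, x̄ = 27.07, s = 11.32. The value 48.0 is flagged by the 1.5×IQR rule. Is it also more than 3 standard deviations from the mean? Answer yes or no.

no

z = (48.0 − 27.07) / 11.32 = 1.85.
|z| = 1.85 ≤ 3.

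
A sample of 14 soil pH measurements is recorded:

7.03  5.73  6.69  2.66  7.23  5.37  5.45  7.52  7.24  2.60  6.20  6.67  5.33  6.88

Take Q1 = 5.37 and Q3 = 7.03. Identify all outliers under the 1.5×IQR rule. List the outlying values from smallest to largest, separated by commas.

2.60, 2.66

IQR = Q3 − Q1 = 7.03 − 5.37 = 1.66.
Lower fence = Q1 − 1.5·IQR = 5.37 − 2.49 = 2.88.
Upper fence = Q3 + 1.5·IQR = 7.03 + 2.49 = 9.52.
2.60 < 2.88 → outlier.
2.66 < 2.88 → outlier.
All remaining values lie within [2.88, 9.52].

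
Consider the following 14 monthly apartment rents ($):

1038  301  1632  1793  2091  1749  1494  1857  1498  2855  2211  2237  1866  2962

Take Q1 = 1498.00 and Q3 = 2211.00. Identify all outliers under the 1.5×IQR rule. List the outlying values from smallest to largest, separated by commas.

IQR = Q3 − Q1 = 2211.00 − 1498.00 = 713.00.
Lower fence = Q1 − 1.5·IQR = 1498.00 − 1069.50 = 428.50.
Upper fence = Q3 + 1.5·IQR = 2211.00 + 1069.50 = 3280.50.
301 < 428.50 → outlier.
All remaining values lie within [428.50, 3280.50].

301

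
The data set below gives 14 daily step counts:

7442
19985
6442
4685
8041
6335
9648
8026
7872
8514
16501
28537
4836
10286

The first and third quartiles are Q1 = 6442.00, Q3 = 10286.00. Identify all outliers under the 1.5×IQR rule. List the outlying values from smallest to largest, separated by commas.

IQR = Q3 − Q1 = 10286.00 − 6442.00 = 3844.00.
Lower fence = Q1 − 1.5·IQR = 6442.00 − 5766.00 = 676.00.
Upper fence = Q3 + 1.5·IQR = 10286.00 + 5766.00 = 16052.00.
16501 > 16052.00 → outlier.
19985 > 16052.00 → outlier.
28537 > 16052.00 → outlier.
All remaining values lie within [676.00, 16052.00].

16501, 19985, 28537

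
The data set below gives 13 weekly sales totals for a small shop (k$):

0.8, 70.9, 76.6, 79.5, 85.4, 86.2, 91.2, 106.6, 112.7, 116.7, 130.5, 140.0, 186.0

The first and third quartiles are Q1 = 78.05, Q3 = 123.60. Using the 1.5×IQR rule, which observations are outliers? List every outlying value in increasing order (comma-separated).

IQR = Q3 − Q1 = 123.60 − 78.05 = 45.55.
Lower fence = Q1 − 1.5·IQR = 78.05 − 68.325 = 9.725.
Upper fence = Q3 + 1.5·IQR = 123.60 + 68.325 = 191.925.
0.8 < 9.725 → outlier.
All remaining values lie within [9.725, 191.925].

0.8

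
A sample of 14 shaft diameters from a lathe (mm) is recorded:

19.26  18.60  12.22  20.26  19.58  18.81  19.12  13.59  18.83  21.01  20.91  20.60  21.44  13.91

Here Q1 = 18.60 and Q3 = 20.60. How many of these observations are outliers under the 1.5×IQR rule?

IQR = 2.00; fences at 18.60 − 3.00 = 15.60 and 20.60 + 3.00 = 23.60.
Outside the cutoffs: 12.22, 13.59, 13.91.

3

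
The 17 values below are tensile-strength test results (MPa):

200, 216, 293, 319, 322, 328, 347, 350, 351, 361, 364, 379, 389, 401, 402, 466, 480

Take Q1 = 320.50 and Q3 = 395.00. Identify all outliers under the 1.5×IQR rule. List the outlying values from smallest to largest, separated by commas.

IQR = Q3 − Q1 = 395.00 − 320.50 = 74.50.
Lower fence = Q1 − 1.5·IQR = 320.50 − 111.75 = 208.75.
Upper fence = Q3 + 1.5·IQR = 395.00 + 111.75 = 506.75.
200 < 208.75 → outlier.
All remaining values lie within [208.75, 506.75].

200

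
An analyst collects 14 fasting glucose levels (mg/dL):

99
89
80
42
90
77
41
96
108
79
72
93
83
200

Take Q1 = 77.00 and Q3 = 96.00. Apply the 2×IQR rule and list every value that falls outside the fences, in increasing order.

200

IQR = Q3 − Q1 = 96.00 − 77.00 = 19.00.
Lower fence = Q1 − 2·IQR = 77.00 − 38.00 = 39.00.
Upper fence = Q3 + 2·IQR = 96.00 + 38.00 = 134.00.
200 > 134.00 → outlier.
All remaining values lie within [39.00, 134.00].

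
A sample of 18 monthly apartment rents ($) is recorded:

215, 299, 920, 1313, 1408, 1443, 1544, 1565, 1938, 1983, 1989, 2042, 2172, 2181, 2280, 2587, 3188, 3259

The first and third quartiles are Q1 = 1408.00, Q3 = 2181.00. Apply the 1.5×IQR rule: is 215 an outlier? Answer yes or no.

IQR = Q3 − Q1 = 2181.00 − 1408.00 = 773.00.
Lower fence = Q1 − 1.5·IQR = 1408.00 − 1159.50 = 248.50.
Upper fence = Q3 + 1.5·IQR = 2181.00 + 1159.50 = 3340.50.
215 lies below the lower fence.

yes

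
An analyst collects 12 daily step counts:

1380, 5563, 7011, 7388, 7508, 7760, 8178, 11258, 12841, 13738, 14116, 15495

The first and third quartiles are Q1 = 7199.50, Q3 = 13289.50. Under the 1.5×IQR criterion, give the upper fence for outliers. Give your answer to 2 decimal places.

22424.50

IQR = Q3 − Q1 = 13289.50 − 7199.50 = 6090.00.
Lower fence = Q1 − 1.5·IQR = 7199.50 − 9135.00 = -1935.50.
Upper fence = Q3 + 1.5·IQR = 13289.50 + 9135.00 = 22424.50.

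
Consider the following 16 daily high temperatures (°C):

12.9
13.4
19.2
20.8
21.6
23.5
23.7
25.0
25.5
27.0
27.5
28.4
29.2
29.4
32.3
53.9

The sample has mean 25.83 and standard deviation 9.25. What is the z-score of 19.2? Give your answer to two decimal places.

z = (19.2 − 25.83) / 9.25 = -0.72.

-0.72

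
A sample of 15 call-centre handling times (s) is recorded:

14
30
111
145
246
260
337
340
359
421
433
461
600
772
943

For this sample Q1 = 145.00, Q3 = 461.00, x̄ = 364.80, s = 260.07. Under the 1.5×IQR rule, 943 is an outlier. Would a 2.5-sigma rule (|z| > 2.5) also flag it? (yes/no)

no

z = (943 − 364.80) / 260.07 = 2.22.
|z| = 2.22 ≤ 2.5.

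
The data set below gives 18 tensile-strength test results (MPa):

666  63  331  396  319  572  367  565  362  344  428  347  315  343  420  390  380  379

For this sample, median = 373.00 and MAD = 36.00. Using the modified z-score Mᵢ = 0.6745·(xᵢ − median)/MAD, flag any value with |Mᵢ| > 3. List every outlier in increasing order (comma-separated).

63, 565, 572, 666

|Mᵢ| > 3 ⇔ |xᵢ − 373.00| > 3·36.00/0.6745 = 160.12.
So outliers lie outside [212.88, 533.12].
63: M = -5.81 → outlier.
565: M = 3.60 → outlier.
572: M = 3.73 → outlier.
666: M = 5.49 → outlier.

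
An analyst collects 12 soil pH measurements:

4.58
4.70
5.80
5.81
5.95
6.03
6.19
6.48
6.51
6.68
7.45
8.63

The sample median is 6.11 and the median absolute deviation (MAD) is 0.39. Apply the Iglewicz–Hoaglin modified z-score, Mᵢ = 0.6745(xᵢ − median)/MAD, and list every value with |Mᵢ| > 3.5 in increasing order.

8.63

|Mᵢ| > 3.5 ⇔ |xᵢ − 6.11| > 3.5·0.39/0.6745 = 2.02.
So outliers lie outside [4.09, 8.13].
8.63: M = 4.36 → outlier.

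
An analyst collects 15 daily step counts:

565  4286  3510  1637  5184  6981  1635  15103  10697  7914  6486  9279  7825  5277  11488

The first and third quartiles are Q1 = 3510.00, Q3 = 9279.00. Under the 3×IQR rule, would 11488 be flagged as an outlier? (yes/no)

no

IQR = Q3 − Q1 = 9279.00 − 3510.00 = 5769.00.
Lower fence = Q1 − 3·IQR = 3510.00 − 17307.00 = -13797.00.
Upper fence = Q3 + 3·IQR = 9279.00 + 17307.00 = 26586.00.
11488 lies within [-13797.00, 26586.00].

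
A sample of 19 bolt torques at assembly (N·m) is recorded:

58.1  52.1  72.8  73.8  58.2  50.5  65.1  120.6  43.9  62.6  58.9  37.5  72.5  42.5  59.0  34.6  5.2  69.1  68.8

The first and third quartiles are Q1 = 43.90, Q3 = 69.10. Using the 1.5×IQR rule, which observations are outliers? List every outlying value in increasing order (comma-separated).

IQR = Q3 − Q1 = 69.10 − 43.90 = 25.20.
Lower fence = Q1 − 1.5·IQR = 43.90 − 37.80 = 6.10.
Upper fence = Q3 + 1.5·IQR = 69.10 + 37.80 = 106.90.
5.2 < 6.10 → outlier.
120.6 > 106.90 → outlier.
All remaining values lie within [6.10, 106.90].

5.2, 120.6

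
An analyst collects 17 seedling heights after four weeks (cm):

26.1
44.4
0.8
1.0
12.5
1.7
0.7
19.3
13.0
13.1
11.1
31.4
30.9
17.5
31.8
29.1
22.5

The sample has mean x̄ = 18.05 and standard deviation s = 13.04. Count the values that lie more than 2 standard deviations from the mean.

1

Cutoffs: x̄ ± 2s = [-8.03, 44.13].
Outside the cutoffs: 44.4.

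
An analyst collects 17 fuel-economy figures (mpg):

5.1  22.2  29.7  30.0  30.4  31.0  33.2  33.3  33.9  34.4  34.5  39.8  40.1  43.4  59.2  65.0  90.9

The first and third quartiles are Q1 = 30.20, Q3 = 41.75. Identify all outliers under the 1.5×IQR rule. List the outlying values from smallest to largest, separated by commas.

5.1, 59.2, 65.0, 90.9

IQR = Q3 − Q1 = 41.75 − 30.20 = 11.55.
Lower fence = Q1 − 1.5·IQR = 30.20 − 17.325 = 12.875.
Upper fence = Q3 + 1.5·IQR = 41.75 + 17.325 = 59.075.
5.1 < 12.875 → outlier.
59.2 > 59.075 → outlier.
65.0 > 59.075 → outlier.
90.9 > 59.075 → outlier.
All remaining values lie within [12.875, 59.075].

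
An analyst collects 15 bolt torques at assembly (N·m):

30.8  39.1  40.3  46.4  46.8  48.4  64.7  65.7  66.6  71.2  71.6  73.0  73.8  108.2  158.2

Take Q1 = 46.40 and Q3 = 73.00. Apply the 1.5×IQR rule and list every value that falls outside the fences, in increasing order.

IQR = Q3 − Q1 = 73.00 − 46.40 = 26.60.
Lower fence = Q1 − 1.5·IQR = 46.40 − 39.90 = 6.50.
Upper fence = Q3 + 1.5·IQR = 73.00 + 39.90 = 112.90.
158.2 > 112.90 → outlier.
All remaining values lie within [6.50, 112.90].

158.2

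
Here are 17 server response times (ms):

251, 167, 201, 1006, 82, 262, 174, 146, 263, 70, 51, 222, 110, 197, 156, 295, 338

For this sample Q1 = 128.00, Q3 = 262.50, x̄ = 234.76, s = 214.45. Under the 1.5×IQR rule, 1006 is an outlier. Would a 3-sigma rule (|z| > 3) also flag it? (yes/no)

yes

z = (1006 − 234.76) / 214.45 = 3.60.
|z| = 3.60 > 3.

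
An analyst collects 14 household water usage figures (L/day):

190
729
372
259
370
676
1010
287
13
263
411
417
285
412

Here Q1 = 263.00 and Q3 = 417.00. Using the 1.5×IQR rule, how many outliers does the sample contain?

4

IQR = 154.00; fences at 263.00 − 231.00 = 32.00 and 417.00 + 231.00 = 648.00.
Outside the cutoffs: 13, 676, 729, 1010.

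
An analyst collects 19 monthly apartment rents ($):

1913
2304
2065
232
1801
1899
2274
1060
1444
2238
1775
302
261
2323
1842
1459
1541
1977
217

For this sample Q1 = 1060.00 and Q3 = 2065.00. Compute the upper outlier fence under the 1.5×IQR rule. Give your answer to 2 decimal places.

IQR = Q3 − Q1 = 2065.00 − 1060.00 = 1005.00.
Lower fence = Q1 − 1.5·IQR = 1060.00 − 1507.50 = -447.50.
Upper fence = Q3 + 1.5·IQR = 2065.00 + 1507.50 = 3572.50.

3572.50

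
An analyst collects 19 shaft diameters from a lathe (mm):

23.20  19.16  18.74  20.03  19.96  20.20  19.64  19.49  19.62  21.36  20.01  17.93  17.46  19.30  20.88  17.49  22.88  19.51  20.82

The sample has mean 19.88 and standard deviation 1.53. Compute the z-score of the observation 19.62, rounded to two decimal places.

-0.17

z = (19.62 − 19.88) / 1.53 = -0.17.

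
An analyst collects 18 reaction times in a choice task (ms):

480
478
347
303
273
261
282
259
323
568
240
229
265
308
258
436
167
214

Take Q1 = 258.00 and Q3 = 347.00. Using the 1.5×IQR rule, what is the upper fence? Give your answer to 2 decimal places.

IQR = Q3 − Q1 = 347.00 − 258.00 = 89.00.
Lower fence = Q1 − 1.5·IQR = 258.00 − 133.50 = 124.50.
Upper fence = Q3 + 1.5·IQR = 347.00 + 133.50 = 480.50.

480.50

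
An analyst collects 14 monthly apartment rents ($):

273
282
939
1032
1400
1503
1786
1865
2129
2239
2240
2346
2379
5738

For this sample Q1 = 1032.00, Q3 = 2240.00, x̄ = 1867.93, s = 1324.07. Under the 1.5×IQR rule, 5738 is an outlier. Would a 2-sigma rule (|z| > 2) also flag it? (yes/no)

yes

z = (5738 − 1867.93) / 1324.07 = 2.92.
|z| = 2.92 > 2.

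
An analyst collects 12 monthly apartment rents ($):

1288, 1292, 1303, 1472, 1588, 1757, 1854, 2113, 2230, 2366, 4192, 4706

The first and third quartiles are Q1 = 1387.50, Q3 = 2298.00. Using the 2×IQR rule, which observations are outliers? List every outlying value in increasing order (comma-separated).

4192, 4706

IQR = Q3 − Q1 = 2298.00 − 1387.50 = 910.50.
Lower fence = Q1 − 2·IQR = 1387.50 − 1821.00 = -433.50.
Upper fence = Q3 + 2·IQR = 2298.00 + 1821.00 = 4119.00.
4192 > 4119.00 → outlier.
4706 > 4119.00 → outlier.
All remaining values lie within [-433.50, 4119.00].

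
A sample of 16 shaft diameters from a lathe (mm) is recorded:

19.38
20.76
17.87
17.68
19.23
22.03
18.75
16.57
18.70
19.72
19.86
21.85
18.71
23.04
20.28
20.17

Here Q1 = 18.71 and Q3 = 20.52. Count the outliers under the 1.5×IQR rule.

IQR = 1.81; fences at 18.71 − 2.715 = 15.995 and 20.52 + 2.715 = 23.235.
Every value lies within the cutoffs.

0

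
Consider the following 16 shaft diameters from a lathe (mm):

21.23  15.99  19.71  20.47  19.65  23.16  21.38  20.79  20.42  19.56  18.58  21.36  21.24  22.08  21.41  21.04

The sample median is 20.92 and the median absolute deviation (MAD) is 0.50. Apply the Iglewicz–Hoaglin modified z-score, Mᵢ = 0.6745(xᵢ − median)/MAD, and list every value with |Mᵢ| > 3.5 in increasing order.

|Mᵢ| > 3.5 ⇔ |xᵢ − 20.92| > 3.5·0.50/0.6745 = 2.59.
So outliers lie outside [18.33, 23.51].
15.99: M = -6.65 → outlier.

15.99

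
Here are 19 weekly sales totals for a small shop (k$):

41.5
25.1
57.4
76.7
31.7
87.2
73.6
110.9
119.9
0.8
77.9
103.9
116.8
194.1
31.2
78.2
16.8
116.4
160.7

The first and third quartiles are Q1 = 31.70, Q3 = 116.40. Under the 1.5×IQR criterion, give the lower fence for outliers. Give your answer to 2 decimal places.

-95.35

IQR = Q3 − Q1 = 116.40 − 31.70 = 84.70.
Lower fence = Q1 − 1.5·IQR = 31.70 − 127.05 = -95.35.
Upper fence = Q3 + 1.5·IQR = 116.40 + 127.05 = 243.45.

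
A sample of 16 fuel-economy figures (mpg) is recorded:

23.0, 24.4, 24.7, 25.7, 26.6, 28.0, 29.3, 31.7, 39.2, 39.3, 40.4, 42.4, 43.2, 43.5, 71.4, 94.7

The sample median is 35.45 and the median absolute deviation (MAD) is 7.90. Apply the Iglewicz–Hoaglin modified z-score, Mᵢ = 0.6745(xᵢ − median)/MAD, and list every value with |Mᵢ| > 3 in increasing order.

|Mᵢ| > 3 ⇔ |xᵢ − 35.45| > 3·7.90/0.6745 = 35.14.
So outliers lie outside [0.31, 70.59].
71.4: M = 3.07 → outlier.
94.7: M = 5.06 → outlier.

71.4, 94.7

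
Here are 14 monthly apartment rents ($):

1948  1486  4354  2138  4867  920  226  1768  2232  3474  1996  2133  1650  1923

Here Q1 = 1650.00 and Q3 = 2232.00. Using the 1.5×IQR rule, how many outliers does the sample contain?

4

IQR = 582.00; fences at 1650.00 − 873.00 = 777.00 and 2232.00 + 873.00 = 3105.00.
Outside the cutoffs: 226, 3474, 4354, 4867.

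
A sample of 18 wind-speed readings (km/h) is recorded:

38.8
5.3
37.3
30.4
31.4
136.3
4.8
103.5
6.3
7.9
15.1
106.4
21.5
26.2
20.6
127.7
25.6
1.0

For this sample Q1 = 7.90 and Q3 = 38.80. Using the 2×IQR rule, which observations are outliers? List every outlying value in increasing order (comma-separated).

103.5, 106.4, 127.7, 136.3

IQR = Q3 − Q1 = 38.80 − 7.90 = 30.90.
Lower fence = Q1 − 2·IQR = 7.90 − 61.80 = -53.90.
Upper fence = Q3 + 2·IQR = 38.80 + 61.80 = 100.60.
103.5 > 100.60 → outlier.
106.4 > 100.60 → outlier.
127.7 > 100.60 → outlier.
136.3 > 100.60 → outlier.
All remaining values lie within [-53.90, 100.60].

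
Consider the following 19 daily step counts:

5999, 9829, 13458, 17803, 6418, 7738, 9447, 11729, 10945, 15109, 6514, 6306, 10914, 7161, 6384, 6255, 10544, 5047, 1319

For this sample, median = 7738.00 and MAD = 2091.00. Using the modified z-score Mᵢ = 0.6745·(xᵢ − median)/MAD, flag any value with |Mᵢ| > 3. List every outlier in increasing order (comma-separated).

17803

|Mᵢ| > 3 ⇔ |xᵢ − 7738.00| > 3·2091.00/0.6745 = 9300.22.
So outliers lie outside [-1562.22, 17038.22].
17803: M = 3.25 → outlier.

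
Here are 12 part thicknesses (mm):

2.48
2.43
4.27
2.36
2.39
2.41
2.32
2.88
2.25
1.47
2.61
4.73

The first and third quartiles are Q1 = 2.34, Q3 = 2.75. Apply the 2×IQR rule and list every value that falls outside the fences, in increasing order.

IQR = Q3 − Q1 = 2.75 − 2.34 = 0.41.
Lower fence = Q1 − 2·IQR = 2.34 − 0.82 = 1.52.
Upper fence = Q3 + 2·IQR = 2.75 + 0.82 = 3.57.
1.47 < 1.52 → outlier.
4.27 > 3.57 → outlier.
4.73 > 3.57 → outlier.
All remaining values lie within [1.52, 3.57].

1.47, 4.27, 4.73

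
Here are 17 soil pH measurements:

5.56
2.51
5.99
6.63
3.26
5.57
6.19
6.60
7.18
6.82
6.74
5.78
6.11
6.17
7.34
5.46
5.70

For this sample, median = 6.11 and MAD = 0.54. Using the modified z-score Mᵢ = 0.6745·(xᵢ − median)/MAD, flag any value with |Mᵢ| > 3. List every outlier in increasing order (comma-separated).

2.51, 3.26

|Mᵢ| > 3 ⇔ |xᵢ − 6.11| > 3·0.54/0.6745 = 2.40.
So outliers lie outside [3.71, 8.51].
2.51: M = -4.50 → outlier.
3.26: M = -3.56 → outlier.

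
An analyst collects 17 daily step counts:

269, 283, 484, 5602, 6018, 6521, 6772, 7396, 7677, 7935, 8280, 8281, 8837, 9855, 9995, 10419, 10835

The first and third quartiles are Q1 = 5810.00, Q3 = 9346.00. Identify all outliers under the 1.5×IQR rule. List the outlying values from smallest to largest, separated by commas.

IQR = Q3 − Q1 = 9346.00 − 5810.00 = 3536.00.
Lower fence = Q1 − 1.5·IQR = 5810.00 − 5304.00 = 506.00.
Upper fence = Q3 + 1.5·IQR = 9346.00 + 5304.00 = 14650.00.
269 < 506.00 → outlier.
283 < 506.00 → outlier.
484 < 506.00 → outlier.
All remaining values lie within [506.00, 14650.00].

269, 283, 484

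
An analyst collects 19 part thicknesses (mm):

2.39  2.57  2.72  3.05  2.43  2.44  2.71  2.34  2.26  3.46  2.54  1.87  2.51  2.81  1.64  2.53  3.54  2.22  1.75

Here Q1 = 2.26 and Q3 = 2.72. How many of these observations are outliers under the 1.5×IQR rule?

2

IQR = 0.46; fences at 2.26 − 0.69 = 1.57 and 2.72 + 0.69 = 3.41.
Outside the cutoffs: 3.46, 3.54.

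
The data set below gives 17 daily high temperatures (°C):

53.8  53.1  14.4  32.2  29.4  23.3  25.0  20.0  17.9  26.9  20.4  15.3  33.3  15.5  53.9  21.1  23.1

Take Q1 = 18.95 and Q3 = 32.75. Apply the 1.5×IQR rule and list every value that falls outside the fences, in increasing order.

IQR = Q3 − Q1 = 32.75 − 18.95 = 13.80.
Lower fence = Q1 − 1.5·IQR = 18.95 − 20.70 = -1.75.
Upper fence = Q3 + 1.5·IQR = 32.75 + 20.70 = 53.45.
53.8 > 53.45 → outlier.
53.9 > 53.45 → outlier.
All remaining values lie within [-1.75, 53.45].

53.8, 53.9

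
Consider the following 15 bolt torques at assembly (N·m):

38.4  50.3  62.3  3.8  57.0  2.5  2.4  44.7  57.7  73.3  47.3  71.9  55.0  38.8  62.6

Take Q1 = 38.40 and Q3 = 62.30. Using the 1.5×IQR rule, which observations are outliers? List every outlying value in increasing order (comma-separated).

IQR = Q3 − Q1 = 62.30 − 38.40 = 23.90.
Lower fence = Q1 − 1.5·IQR = 38.40 − 35.85 = 2.55.
Upper fence = Q3 + 1.5·IQR = 62.30 + 35.85 = 98.15.
2.4 < 2.55 → outlier.
2.5 < 2.55 → outlier.
All remaining values lie within [2.55, 98.15].

2.4, 2.5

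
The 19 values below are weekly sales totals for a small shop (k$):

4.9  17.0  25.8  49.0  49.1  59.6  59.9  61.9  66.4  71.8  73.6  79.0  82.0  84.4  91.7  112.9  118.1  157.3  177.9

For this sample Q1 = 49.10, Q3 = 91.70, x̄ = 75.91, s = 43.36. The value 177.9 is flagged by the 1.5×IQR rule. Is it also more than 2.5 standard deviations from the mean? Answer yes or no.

z = (177.9 − 75.91) / 43.36 = 2.35.
|z| = 2.35 ≤ 2.5.

no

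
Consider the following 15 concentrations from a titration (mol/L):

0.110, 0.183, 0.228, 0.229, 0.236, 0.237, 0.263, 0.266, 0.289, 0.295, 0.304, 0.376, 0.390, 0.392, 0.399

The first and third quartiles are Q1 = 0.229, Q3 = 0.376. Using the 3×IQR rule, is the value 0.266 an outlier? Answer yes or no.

no

IQR = Q3 − Q1 = 0.376 − 0.229 = 0.147.
Lower fence = Q1 − 3·IQR = 0.229 − 0.441 = -0.212.
Upper fence = Q3 + 3·IQR = 0.376 + 0.441 = 0.817.
0.266 lies within [-0.212, 0.817].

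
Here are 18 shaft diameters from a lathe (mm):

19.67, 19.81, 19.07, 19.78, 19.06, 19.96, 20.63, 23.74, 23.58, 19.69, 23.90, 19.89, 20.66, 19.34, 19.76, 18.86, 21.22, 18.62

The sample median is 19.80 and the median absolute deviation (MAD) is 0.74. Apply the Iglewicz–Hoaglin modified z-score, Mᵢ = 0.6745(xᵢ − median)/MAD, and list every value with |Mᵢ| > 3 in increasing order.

|Mᵢ| > 3 ⇔ |xᵢ − 19.80| > 3·0.74/0.6745 = 3.29.
So outliers lie outside [16.51, 23.09].
23.58: M = 3.45 → outlier.
23.74: M = 3.59 → outlier.
23.90: M = 3.74 → outlier.

23.58, 23.74, 23.90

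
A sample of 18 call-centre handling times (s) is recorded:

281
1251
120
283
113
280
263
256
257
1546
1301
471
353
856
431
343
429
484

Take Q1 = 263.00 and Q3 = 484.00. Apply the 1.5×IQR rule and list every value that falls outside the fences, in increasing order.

IQR = Q3 − Q1 = 484.00 − 263.00 = 221.00.
Lower fence = Q1 − 1.5·IQR = 263.00 − 331.50 = -68.50.
Upper fence = Q3 + 1.5·IQR = 484.00 + 331.50 = 815.50.
856 > 815.50 → outlier.
1251 > 815.50 → outlier.
1301 > 815.50 → outlier.
1546 > 815.50 → outlier.
All remaining values lie within [-68.50, 815.50].

856, 1251, 1301, 1546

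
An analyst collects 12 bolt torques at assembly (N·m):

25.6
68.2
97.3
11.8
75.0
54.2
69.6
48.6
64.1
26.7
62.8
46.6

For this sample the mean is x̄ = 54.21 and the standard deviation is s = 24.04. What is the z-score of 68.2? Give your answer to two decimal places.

z = (68.2 − 54.21) / 24.04 = 0.58.

0.58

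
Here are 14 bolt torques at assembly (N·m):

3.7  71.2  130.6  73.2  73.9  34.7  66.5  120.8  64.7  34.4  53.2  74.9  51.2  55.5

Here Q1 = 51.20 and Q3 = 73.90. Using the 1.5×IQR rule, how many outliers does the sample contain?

3

IQR = 22.70; fences at 51.20 − 34.05 = 17.15 and 73.90 + 34.05 = 107.95.
Outside the cutoffs: 3.7, 120.8, 130.6.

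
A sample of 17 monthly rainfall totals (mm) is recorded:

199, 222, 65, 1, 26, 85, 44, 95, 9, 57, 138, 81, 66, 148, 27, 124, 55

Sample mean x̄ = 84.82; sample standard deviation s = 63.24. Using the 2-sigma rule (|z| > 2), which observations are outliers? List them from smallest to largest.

Cutoffs at x̄ ± 2s: 84.82 ± 2·63.24 = [-41.66, 211.30].
222: z = 2.17, |z| > 2 → outlier.
Every other value lies within [-41.66, 211.30].

222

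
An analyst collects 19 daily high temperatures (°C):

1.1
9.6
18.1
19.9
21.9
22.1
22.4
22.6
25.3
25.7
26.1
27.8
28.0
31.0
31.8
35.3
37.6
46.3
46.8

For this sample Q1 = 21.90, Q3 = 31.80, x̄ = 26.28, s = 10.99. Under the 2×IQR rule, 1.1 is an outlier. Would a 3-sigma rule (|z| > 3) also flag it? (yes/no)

z = (1.1 − 26.28) / 10.99 = -2.29.
|z| = 2.29 ≤ 3.

no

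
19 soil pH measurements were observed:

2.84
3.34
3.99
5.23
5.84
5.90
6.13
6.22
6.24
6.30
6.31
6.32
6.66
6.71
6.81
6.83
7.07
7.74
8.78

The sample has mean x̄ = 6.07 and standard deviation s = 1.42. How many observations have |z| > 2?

Cutoffs: x̄ ± 2s = [3.23, 8.91].
Outside the cutoffs: 2.84.

1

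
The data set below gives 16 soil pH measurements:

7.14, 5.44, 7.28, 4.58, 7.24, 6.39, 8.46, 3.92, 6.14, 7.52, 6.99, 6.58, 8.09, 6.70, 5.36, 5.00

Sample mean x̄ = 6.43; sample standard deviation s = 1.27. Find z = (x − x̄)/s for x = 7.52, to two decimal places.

z = (7.52 − 6.43) / 1.27 = 0.86.

0.86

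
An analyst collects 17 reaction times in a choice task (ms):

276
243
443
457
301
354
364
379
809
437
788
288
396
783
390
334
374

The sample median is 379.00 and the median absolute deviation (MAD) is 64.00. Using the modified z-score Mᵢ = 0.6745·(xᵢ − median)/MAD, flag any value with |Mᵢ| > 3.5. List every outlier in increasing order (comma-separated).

|Mᵢ| > 3.5 ⇔ |xᵢ − 379.00| > 3.5·64.00/0.6745 = 332.10.
So outliers lie outside [46.90, 711.10].
783: M = 4.26 → outlier.
788: M = 4.31 → outlier.
809: M = 4.53 → outlier.

783, 788, 809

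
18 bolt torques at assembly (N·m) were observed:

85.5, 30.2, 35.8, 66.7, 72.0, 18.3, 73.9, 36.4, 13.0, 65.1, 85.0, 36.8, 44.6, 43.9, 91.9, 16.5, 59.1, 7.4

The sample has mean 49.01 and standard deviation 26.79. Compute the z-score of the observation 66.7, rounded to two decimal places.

z = (66.7 − 49.01) / 26.79 = 0.66.

0.66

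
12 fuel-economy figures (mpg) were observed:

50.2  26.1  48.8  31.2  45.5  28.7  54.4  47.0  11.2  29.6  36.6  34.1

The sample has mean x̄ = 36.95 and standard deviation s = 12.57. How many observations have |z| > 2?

Cutoffs: x̄ ± 2s = [11.81, 62.09].
Outside the cutoffs: 11.2.

1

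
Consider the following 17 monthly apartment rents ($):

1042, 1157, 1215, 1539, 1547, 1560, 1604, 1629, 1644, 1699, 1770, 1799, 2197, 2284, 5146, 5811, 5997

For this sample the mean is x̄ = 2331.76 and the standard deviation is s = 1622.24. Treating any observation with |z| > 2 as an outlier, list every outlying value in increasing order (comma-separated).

Cutoffs at x̄ ± 2s: 2331.76 ± 2·1622.24 = [-912.72, 5576.24].
5811: z = 2.14, |z| > 2 → outlier.
5997: z = 2.26, |z| > 2 → outlier.
Every other value lies within [-912.72, 5576.24].

5811, 5997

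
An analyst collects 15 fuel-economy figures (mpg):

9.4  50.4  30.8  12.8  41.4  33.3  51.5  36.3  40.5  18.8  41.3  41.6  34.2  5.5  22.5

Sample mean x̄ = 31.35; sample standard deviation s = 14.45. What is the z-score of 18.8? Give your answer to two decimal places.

-0.87

z = (18.8 − 31.35) / 14.45 = -0.87.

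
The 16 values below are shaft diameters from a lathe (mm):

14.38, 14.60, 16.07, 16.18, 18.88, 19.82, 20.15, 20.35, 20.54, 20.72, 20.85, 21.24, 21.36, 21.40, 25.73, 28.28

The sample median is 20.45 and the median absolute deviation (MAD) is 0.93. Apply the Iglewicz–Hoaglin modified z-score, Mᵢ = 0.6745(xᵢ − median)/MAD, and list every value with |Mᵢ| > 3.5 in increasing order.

14.38, 14.60, 25.73, 28.28

|Mᵢ| > 3.5 ⇔ |xᵢ − 20.45| > 3.5·0.93/0.6745 = 4.83.
So outliers lie outside [15.62, 25.28].
14.38: M = -4.40 → outlier.
14.60: M = -4.24 → outlier.
25.73: M = 3.83 → outlier.
28.28: M = 5.68 → outlier.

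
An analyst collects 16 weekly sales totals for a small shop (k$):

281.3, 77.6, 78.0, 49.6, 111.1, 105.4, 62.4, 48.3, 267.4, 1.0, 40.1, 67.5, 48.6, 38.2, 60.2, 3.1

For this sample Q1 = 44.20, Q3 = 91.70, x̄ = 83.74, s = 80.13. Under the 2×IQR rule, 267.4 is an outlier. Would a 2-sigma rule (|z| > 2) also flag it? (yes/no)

yes

z = (267.4 − 83.74) / 80.13 = 2.29.
|z| = 2.29 > 2.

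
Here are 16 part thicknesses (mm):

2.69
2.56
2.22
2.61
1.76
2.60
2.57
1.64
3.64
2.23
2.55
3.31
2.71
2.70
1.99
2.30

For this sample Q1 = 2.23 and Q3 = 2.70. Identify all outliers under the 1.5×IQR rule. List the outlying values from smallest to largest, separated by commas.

3.64

IQR = Q3 − Q1 = 2.70 − 2.23 = 0.47.
Lower fence = Q1 − 1.5·IQR = 2.23 − 0.705 = 1.525.
Upper fence = Q3 + 1.5·IQR = 2.70 + 0.705 = 3.405.
3.64 > 3.405 → outlier.
All remaining values lie within [1.525, 3.405].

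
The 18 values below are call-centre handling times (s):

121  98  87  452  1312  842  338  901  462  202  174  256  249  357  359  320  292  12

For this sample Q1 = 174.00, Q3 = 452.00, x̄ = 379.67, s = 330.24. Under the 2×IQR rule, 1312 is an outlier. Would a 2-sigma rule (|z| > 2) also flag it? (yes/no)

yes

z = (1312 − 379.67) / 330.24 = 2.82.
|z| = 2.82 > 2.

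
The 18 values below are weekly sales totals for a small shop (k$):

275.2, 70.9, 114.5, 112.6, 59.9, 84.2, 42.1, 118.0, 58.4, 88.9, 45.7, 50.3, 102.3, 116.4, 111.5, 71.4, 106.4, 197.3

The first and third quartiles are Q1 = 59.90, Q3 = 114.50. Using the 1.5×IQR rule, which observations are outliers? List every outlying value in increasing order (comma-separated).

197.3, 275.2

IQR = Q3 − Q1 = 114.50 − 59.90 = 54.60.
Lower fence = Q1 − 1.5·IQR = 59.90 − 81.90 = -22.00.
Upper fence = Q3 + 1.5·IQR = 114.50 + 81.90 = 196.40.
197.3 > 196.40 → outlier.
275.2 > 196.40 → outlier.
All remaining values lie within [-22.00, 196.40].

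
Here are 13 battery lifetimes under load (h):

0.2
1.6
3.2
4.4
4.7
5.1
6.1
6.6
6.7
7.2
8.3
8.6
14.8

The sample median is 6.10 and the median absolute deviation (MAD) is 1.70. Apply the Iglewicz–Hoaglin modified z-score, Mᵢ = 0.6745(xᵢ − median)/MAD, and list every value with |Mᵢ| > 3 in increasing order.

|Mᵢ| > 3 ⇔ |xᵢ − 6.10| > 3·1.70/0.6745 = 7.56.
So outliers lie outside [-1.46, 13.66].
14.8: M = 3.45 → outlier.

14.8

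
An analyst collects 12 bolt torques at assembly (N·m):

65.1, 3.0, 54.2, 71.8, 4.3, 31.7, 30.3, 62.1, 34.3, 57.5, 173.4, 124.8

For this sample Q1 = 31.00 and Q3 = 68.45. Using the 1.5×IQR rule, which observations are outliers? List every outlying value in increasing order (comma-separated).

124.8, 173.4

IQR = Q3 − Q1 = 68.45 − 31.00 = 37.45.
Lower fence = Q1 − 1.5·IQR = 31.00 − 56.175 = -25.175.
Upper fence = Q3 + 1.5·IQR = 68.45 + 56.175 = 124.625.
124.8 > 124.625 → outlier.
173.4 > 124.625 → outlier.
All remaining values lie within [-25.175, 124.625].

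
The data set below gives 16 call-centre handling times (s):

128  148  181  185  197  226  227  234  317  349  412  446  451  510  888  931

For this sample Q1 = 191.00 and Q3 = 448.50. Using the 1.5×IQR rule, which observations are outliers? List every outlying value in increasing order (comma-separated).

IQR = Q3 − Q1 = 448.50 − 191.00 = 257.50.
Lower fence = Q1 − 1.5·IQR = 191.00 − 386.25 = -195.25.
Upper fence = Q3 + 1.5·IQR = 448.50 + 386.25 = 834.75.
888 > 834.75 → outlier.
931 > 834.75 → outlier.
All remaining values lie within [-195.25, 834.75].

888, 931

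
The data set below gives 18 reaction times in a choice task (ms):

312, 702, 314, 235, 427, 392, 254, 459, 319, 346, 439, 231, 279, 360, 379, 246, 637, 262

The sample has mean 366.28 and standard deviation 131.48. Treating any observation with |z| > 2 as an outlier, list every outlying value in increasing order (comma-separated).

Cutoffs at x̄ ± 2s: 366.28 ± 2·131.48 = [103.32, 629.24].
637: z = 2.06, |z| > 2 → outlier.
702: z = 2.55, |z| > 2 → outlier.
Every other value lies within [103.32, 629.24].

637, 702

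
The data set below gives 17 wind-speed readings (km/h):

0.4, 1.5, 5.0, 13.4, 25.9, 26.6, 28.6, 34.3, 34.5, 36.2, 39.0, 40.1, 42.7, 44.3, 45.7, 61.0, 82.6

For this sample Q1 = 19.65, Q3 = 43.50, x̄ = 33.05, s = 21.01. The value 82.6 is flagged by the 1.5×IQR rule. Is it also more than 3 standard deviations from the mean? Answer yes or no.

z = (82.6 − 33.05) / 21.01 = 2.36.
|z| = 2.36 ≤ 3.

no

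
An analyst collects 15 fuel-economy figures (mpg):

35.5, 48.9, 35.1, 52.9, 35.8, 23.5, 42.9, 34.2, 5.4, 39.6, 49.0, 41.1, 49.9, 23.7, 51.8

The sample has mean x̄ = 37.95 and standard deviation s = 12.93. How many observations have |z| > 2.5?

1

Cutoffs: x̄ ± 2.5s = [5.625, 70.275].
Outside the cutoffs: 5.4.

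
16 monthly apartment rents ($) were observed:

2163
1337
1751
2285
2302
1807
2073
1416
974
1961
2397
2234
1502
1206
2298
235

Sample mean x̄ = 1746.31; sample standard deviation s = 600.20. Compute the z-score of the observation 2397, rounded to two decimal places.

1.08

z = (2397 − 1746.31) / 600.20 = 1.08.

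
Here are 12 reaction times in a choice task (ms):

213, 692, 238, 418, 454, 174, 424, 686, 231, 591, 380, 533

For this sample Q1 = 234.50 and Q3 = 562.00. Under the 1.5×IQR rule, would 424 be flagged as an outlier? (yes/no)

IQR = Q3 − Q1 = 562.00 − 234.50 = 327.50.
Lower fence = Q1 − 1.5·IQR = 234.50 − 491.25 = -256.75.
Upper fence = Q3 + 1.5·IQR = 562.00 + 491.25 = 1053.25.
424 lies within [-256.75, 1053.25].

no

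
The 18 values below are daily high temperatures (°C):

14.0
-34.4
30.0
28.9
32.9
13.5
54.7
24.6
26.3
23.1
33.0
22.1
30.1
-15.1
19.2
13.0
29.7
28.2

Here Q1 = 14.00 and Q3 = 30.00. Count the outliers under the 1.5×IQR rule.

IQR = 16.00; fences at 14.00 − 24.00 = -10.00 and 30.00 + 24.00 = 54.00.
Outside the cutoffs: -34.4, -15.1, 54.7.

3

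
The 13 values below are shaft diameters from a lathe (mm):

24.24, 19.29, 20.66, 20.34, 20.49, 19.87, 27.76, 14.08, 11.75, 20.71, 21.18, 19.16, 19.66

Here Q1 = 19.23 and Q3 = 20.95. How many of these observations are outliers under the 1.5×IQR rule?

4

IQR = 1.72; fences at 19.23 − 2.58 = 16.65 and 20.95 + 2.58 = 23.53.
Outside the cutoffs: 11.75, 14.08, 24.24, 27.76.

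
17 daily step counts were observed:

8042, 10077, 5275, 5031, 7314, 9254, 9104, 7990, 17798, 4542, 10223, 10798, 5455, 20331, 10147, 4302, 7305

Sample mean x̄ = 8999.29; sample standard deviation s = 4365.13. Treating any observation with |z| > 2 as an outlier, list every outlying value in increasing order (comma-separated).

Cutoffs at x̄ ± 2s: 8999.29 ± 2·4365.13 = [269.03, 17729.55].
17798: z = 2.02, |z| > 2 → outlier.
20331: z = 2.60, |z| > 2 → outlier.
Every other value lies within [269.03, 17729.55].

17798, 20331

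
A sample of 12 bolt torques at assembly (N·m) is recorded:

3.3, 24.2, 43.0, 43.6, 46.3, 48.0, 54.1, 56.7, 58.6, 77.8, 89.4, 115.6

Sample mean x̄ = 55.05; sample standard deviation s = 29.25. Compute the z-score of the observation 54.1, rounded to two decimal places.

-0.03

z = (54.1 − 55.05) / 29.25 = -0.03.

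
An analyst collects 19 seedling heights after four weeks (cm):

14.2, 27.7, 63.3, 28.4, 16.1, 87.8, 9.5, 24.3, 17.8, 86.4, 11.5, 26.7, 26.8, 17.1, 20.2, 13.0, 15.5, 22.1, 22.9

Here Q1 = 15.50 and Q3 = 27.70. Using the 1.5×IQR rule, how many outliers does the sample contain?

3

IQR = 12.20; fences at 15.50 − 18.30 = -2.80 and 27.70 + 18.30 = 46.00.
Outside the cutoffs: 63.3, 86.4, 87.8.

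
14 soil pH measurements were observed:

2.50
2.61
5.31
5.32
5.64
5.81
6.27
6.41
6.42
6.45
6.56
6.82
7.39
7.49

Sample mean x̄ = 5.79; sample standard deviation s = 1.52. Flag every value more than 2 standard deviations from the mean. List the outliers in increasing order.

Cutoffs at x̄ ± 2s: 5.79 ± 2·1.52 = [2.75, 8.83].
2.50: z = -2.16, |z| > 2 → outlier.
2.61: z = -2.09, |z| > 2 → outlier.
Every other value lies within [2.75, 8.83].

2.50, 2.61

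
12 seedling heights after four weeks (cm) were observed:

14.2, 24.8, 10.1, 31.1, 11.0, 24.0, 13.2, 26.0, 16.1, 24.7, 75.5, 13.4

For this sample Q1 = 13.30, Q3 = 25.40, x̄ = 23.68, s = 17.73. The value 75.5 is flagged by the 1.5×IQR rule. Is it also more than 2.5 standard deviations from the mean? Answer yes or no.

yes

z = (75.5 − 23.68) / 17.73 = 2.92.
|z| = 2.92 > 2.5.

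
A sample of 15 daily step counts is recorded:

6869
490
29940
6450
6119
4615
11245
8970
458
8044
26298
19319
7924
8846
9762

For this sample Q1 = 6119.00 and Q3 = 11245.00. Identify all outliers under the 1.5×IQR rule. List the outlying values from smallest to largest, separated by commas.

IQR = Q3 − Q1 = 11245.00 − 6119.00 = 5126.00.
Lower fence = Q1 − 1.5·IQR = 6119.00 − 7689.00 = -1570.00.
Upper fence = Q3 + 1.5·IQR = 11245.00 + 7689.00 = 18934.00.
19319 > 18934.00 → outlier.
26298 > 18934.00 → outlier.
29940 > 18934.00 → outlier.
All remaining values lie within [-1570.00, 18934.00].

19319, 26298, 29940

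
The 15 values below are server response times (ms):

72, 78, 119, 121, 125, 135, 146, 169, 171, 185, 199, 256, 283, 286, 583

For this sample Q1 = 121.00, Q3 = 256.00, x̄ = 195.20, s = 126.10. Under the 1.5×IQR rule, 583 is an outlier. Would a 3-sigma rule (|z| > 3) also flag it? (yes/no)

z = (583 − 195.20) / 126.10 = 3.08.
|z| = 3.08 > 3.

yes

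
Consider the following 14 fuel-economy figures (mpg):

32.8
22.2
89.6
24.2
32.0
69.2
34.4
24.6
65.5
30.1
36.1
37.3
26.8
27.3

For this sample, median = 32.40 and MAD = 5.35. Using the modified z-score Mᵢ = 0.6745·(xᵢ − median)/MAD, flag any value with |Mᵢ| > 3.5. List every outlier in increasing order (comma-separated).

65.5, 69.2, 89.6

|Mᵢ| > 3.5 ⇔ |xᵢ − 32.40| > 3.5·5.35/0.6745 = 27.76.
So outliers lie outside [4.64, 60.16].
65.5: M = 4.17 → outlier.
69.2: M = 4.64 → outlier.
89.6: M = 7.21 → outlier.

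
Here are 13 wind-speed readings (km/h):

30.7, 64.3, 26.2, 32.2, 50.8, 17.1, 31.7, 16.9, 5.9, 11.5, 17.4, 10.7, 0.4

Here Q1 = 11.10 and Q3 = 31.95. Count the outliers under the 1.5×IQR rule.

1

IQR = 20.85; fences at 11.10 − 31.275 = -20.175 and 31.95 + 31.275 = 63.225.
Outside the cutoffs: 64.3.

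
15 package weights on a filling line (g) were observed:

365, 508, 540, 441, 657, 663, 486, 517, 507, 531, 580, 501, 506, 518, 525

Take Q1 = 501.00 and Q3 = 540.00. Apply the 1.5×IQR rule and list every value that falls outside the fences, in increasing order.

365, 441, 657, 663

IQR = Q3 − Q1 = 540.00 − 501.00 = 39.00.
Lower fence = Q1 − 1.5·IQR = 501.00 − 58.50 = 442.50.
Upper fence = Q3 + 1.5·IQR = 540.00 + 58.50 = 598.50.
365 < 442.50 → outlier.
441 < 442.50 → outlier.
657 > 598.50 → outlier.
663 > 598.50 → outlier.
All remaining values lie within [442.50, 598.50].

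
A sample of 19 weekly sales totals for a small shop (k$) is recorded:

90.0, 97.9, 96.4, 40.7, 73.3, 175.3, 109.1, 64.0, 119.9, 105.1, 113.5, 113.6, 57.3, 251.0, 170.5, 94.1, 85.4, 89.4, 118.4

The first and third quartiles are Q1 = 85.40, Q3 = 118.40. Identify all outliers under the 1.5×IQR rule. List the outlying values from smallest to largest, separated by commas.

IQR = Q3 − Q1 = 118.40 − 85.40 = 33.00.
Lower fence = Q1 − 1.5·IQR = 85.40 − 49.50 = 35.90.
Upper fence = Q3 + 1.5·IQR = 118.40 + 49.50 = 167.90.
170.5 > 167.90 → outlier.
175.3 > 167.90 → outlier.
251.0 > 167.90 → outlier.
All remaining values lie within [35.90, 167.90].

170.5, 175.3, 251.0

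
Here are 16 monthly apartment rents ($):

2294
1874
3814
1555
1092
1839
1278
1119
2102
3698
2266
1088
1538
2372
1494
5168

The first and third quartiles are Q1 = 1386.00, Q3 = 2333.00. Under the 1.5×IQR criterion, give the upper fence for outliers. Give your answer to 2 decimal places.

3753.50

IQR = Q3 − Q1 = 2333.00 − 1386.00 = 947.00.
Lower fence = Q1 − 1.5·IQR = 1386.00 − 1420.50 = -34.50.
Upper fence = Q3 + 1.5·IQR = 2333.00 + 1420.50 = 3753.50.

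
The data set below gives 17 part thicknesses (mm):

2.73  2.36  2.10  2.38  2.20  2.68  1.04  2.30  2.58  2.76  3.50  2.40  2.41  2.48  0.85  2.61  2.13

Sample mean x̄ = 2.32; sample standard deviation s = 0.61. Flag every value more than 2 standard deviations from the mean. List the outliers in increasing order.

Cutoffs at x̄ ± 2s: 2.32 ± 2·0.61 = [1.10, 3.54].
0.85: z = -2.41, |z| > 2 → outlier.
1.04: z = -2.10, |z| > 2 → outlier.
Every other value lies within [1.10, 3.54].

0.85, 1.04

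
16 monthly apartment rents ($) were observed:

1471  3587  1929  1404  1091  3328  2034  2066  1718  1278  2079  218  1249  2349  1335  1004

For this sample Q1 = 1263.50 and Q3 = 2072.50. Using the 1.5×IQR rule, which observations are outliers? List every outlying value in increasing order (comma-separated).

3328, 3587

IQR = Q3 − Q1 = 2072.50 − 1263.50 = 809.00.
Lower fence = Q1 − 1.5·IQR = 1263.50 − 1213.50 = 50.00.
Upper fence = Q3 + 1.5·IQR = 2072.50 + 1213.50 = 3286.00.
3328 > 3286.00 → outlier.
3587 > 3286.00 → outlier.
All remaining values lie within [50.00, 3286.00].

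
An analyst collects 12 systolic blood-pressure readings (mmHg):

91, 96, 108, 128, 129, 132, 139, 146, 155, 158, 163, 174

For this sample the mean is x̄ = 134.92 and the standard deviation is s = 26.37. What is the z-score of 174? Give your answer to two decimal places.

1.48

z = (174 − 134.92) / 26.37 = 1.48.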